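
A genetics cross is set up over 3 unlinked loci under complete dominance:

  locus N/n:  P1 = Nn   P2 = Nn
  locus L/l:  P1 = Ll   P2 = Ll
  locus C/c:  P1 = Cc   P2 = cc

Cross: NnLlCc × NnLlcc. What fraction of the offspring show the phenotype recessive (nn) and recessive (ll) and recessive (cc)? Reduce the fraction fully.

NnLlCc gametes: NLC×1, NLc×1, NlC×1, Nlc×1, nLC×1, nLc×1, nlC×1, nlc×1
NnLlcc gametes: NLc×2, Nlc×2, nLc×2, nlc×2
NnLlCc×NnLlcc grid (8·8=64): NNLLCc=2 NNLLcc=2 NNLlCc=4 NNLlcc=4 NNllCc=2 NNllcc=2 NnLLCc=4 NnLLcc=4 NnLlCc=8 NnLlcc=8 NnllCc=4 Nnllcc=4 nnLLCc=2 nnLLcc=2 nnLlCc=4 nnLlcc=4 nnllCc=2 nnllcc=2
nn ll cc hits 2/64; gcd=2; 2÷2/64÷2 = 1/32

P(nn ll cc) = 1/32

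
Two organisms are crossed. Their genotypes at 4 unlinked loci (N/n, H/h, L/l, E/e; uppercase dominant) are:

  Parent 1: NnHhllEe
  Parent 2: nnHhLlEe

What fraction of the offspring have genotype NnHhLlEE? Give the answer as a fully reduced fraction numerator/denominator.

NnHhllEe gametes: NHlE×2, NHle×2, NhlE×2, Nhle×2, nHlE×2, nHle×2, nhlE×2, nhle×2
nnHhLlEe gametes: nHLE×2, nHLe×2, nHlE×2, nHle×2, nhLE×2, nhLe×2, nhlE×2, nhle×2
NnHhllEe×nnHhLlEe grid (16·16=256): NnHHLlEE=4 NnHHLlEe=8 NnHHLlee=4 NnHHllEE=4 NnHHllEe=8 NnHHllee=4 NnHhLlEE=8 NnHhLlEe=16 NnHhLlee=8 NnHhllEE=8 NnHhllEe=16 NnHhllee=8 NnhhLlEE=4 NnhhLlEe=8 NnhhLlee=4 NnhhllEE=4 NnhhllEe=8 Nnhhllee=4 nnHHLlEE=4 nnHHLlEe=8 nnHHLlee=4 nnHHllEE=4 nnHHllEe=8 nnHHllee=4 nnHhLlEE=8 nnHhLlEe=16 nnHhLlee=8 nnHhllEE=8 nnHhllEe=16 nnHhllee=8 nnhhLlEE=4 nnhhLlEe=8 nnhhLlee=4 nnhhllEE=4 nnhhllEe=8 nnhhllee=4
NnHhLlEE hits 8/256; gcd=8; 8÷8/256÷8 = 1/32

P(NnHhLlEE) = 1/32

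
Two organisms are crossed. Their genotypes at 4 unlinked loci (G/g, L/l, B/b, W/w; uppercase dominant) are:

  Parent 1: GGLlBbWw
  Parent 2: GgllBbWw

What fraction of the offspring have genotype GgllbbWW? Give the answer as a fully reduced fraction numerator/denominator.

P(GgllbbWW) = 1/64

GGLlBbWw gametes: GLBW×2, GLBw×2, GLbW×2, GLbw×2, GlBW×2, GlBw×2, GlbW×2, Glbw×2
GgllBbWw gametes: GlBW×2, GlBw×2, GlbW×2, Glbw×2, glBW×2, glBw×2, glbW×2, glbw×2
GGLlBbWw×GgllBbWw grid (16·16=256): GGLlBBWW=4 GGLlBBWw=8 GGLlBBww=4 GGLlBbWW=8 GGLlBbWw=16 GGLlBbww=8 GGLlbbWW=4 GGLlbbWw=8 GGLlbbww=4 GGllBBWW=4 GGllBBWw=8 GGllBBww=4 GGllBbWW=8 GGllBbWw=16 GGllBbww=8 GGllbbWW=4 GGllbbWw=8 GGllbbww=4 GgLlBBWW=4 GgLlBBWw=8 GgLlBBww=4 GgLlBbWW=8 GgLlBbWw=16 GgLlBbww=8 GgLlbbWW=4 GgLlbbWw=8 GgLlbbww=4 GgllBBWW=4 GgllBBWw=8 GgllBBww=4 GgllBbWW=8 GgllBbWw=16 GgllBbww=8 GgllbbWW=4 GgllbbWw=8 Ggllbbww=4
GgllbbWW hits 4/256; gcd=4; 4÷4/256÷4 = 1/64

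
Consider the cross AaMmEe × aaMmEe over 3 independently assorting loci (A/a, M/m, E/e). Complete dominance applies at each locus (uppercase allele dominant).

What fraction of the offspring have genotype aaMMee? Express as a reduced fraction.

P(aaMMee) = 1/32

AaMmEe gametes: AME×1, AMe×1, AmE×1, Ame×1, aME×1, aMe×1, amE×1, ame×1
aaMmEe gametes: aME×2, aMe×2, amE×2, ame×2
AaMmEe×aaMmEe grid (8·8=64): AaMMEE=2 AaMMEe=4 AaMMee=2 AaMmEE=4 AaMmEe=8 AaMmee=4 AammEE=2 AammEe=4 Aammee=2 aaMMEE=2 aaMMEe=4 aaMMee=2 aaMmEE=4 aaMmEe=8 aaMmee=4 aammEE=2 aammEe=4 aammee=2
aaMMee hits 2/64; gcd=2; 2÷2/64÷2 = 1/32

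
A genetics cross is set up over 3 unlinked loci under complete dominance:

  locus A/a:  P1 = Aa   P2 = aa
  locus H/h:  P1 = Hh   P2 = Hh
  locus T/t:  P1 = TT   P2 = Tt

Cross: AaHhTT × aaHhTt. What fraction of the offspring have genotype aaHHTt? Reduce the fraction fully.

P(aaHHTt) = 1/16

AaHhTT gametes: AHT×2, AhT×2, aHT×2, ahT×2
aaHhTt gametes: aHT×2, aHt×2, ahT×2, aht×2
AaHhTT×aaHhTt grid (8·8=64): AaHHTT=4 AaHHTt=4 AaHhTT=8 AaHhTt=8 AahhTT=4 AahhTt=4 aaHHTT=4 aaHHTt=4 aaHhTT=8 aaHhTt=8 aahhTT=4 aahhTt=4
aaHHTt hits 4/64; gcd=4; 4÷4/64÷4 = 1/16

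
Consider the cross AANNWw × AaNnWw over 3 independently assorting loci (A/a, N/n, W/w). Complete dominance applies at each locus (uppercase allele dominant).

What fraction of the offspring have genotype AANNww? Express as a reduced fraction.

AANNWw gametes: ANW×4, ANw×4
AaNnWw gametes: ANW×1, ANw×1, AnW×1, Anw×1, aNW×1, aNw×1, anW×1, anw×1
AANNWw×AaNnWw grid (8·8=64): AANNWW=4 AANNWw=8 AANNww=4 AANnWW=4 AANnWw=8 AANnww=4 AaNNWW=4 AaNNWw=8 AaNNww=4 AaNnWW=4 AaNnWw=8 AaNnww=4
AANNww hits 4/64; gcd=4; 4÷4/64÷4 = 1/16

P(AANNww) = 1/16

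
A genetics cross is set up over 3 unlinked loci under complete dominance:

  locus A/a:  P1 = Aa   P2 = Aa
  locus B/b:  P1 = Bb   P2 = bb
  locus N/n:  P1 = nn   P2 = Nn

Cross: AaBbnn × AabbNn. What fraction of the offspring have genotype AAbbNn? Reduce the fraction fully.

P(AAbbNn) = 1/16

AaBbnn gametes: ABn×2, Abn×2, aBn×2, abn×2
AabbNn gametes: AbN×2, Abn×2, abN×2, abn×2
AaBbnn×AabbNn grid (8·8=64): AABbNn=4 AABbnn=4 AAbbNn=4 AAbbnn=4 AaBbNn=8 AaBbnn=8 AabbNn=8 Aabbnn=8 aaBbNn=4 aaBbnn=4 aabbNn=4 aabbnn=4
AAbbNn hits 4/64; gcd=4; 4÷4/64÷4 = 1/16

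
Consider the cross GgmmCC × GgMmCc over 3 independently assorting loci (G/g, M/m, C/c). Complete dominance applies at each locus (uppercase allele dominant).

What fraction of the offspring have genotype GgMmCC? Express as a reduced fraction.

GgmmCC gametes: GmC×4, gmC×4
GgMmCc gametes: GMC×1, GMc×1, GmC×1, Gmc×1, gMC×1, gMc×1, gmC×1, gmc×1
GgmmCC×GgMmCc grid (8·8=64): GGMmCC=4 GGMmCc=4 GGmmCC=4 GGmmCc=4 GgMmCC=8 GgMmCc=8 GgmmCC=8 GgmmCc=8 ggMmCC=4 ggMmCc=4 ggmmCC=4 ggmmCc=4
GgMmCC hits 8/64; gcd=8; 8÷8/64÷8 = 1/8

P(GgMmCC) = 1/8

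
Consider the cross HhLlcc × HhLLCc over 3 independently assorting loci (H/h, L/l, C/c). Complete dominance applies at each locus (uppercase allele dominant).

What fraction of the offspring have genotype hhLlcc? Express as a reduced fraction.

HhLlcc gametes: HLc×2, Hlc×2, hLc×2, hlc×2
HhLLCc gametes: HLC×2, HLc×2, hLC×2, hLc×2
HhLlcc×HhLLCc grid (8·8=64): HHLLCc=4 HHLLcc=4 HHLlCc=4 HHLlcc=4 HhLLCc=8 HhLLcc=8 HhLlCc=8 HhLlcc=8 hhLLCc=4 hhLLcc=4 hhLlCc=4 hhLlcc=4
hhLlcc hits 4/64; gcd=4; 4÷4/64÷4 = 1/16

P(hhLlcc) = 1/16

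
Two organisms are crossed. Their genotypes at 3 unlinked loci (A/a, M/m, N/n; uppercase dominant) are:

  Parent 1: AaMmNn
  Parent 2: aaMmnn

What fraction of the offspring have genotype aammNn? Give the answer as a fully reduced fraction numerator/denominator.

P(aammNn) = 1/16

AaMmNn gametes: AMN×1, AMn×1, AmN×1, Amn×1, aMN×1, aMn×1, amN×1, amn×1
aaMmnn gametes: aMn×4, amn×4
AaMmNn×aaMmnn grid (8·8=64): AaMMNn=4 AaMMnn=4 AaMmNn=8 AaMmnn=8 AammNn=4 Aammnn=4 aaMMNn=4 aaMMnn=4 aaMmNn=8 aaMmnn=8 aammNn=4 aammnn=4
aammNn hits 4/64; gcd=4; 4÷4/64÷4 = 1/16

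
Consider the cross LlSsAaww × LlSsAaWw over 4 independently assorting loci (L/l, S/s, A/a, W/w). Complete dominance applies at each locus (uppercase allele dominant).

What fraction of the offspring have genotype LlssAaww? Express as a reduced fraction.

P(LlssAaww) = 1/32

LlSsAaww gametes: LSAw×2, LSaw×2, LsAw×2, Lsaw×2, lSAw×2, lSaw×2, lsAw×2, lsaw×2
LlSsAaWw gametes: LSAW×1, LSAw×1, LSaW×1, LSaw×1, LsAW×1, LsAw×1, LsaW×1, Lsaw×1, lSAW×1, lSAw×1, lSaW×1, lSaw×1, lsAW×1, lsAw×1, lsaW×1, lsaw×1
LlSsAaww×LlSsAaWw grid (16·16=256): LLSSAAWw=2 LLSSAAww=2 LLSSAaWw=4 LLSSAaww=4 LLSSaaWw=2 LLSSaaww=2 LLSsAAWw=4 LLSsAAww=4 LLSsAaWw=8 LLSsAaww=8 LLSsaaWw=4 LLSsaaww=4 LLssAAWw=2 LLssAAww=2 LLssAaWw=4 LLssAaww=4 LLssaaWw=2 LLssaaww=2 LlSSAAWw=4 LlSSAAww=4 LlSSAaWw=8 LlSSAaww=8 LlSSaaWw=4 LlSSaaww=4 LlSsAAWw=8 LlSsAAww=8 LlSsAaWw=16 LlSsAaww=16 LlSsaaWw=8 LlSsaaww=8 LlssAAWw=4 LlssAAww=4 LlssAaWw=8 LlssAaww=8 LlssaaWw=4 Llssaaww=4 llSSAAWw=2 llSSAAww=2 llSSAaWw=4 llSSAaww=4 llSSaaWw=2 llSSaaww=2 llSsAAWw=4 llSsAAww=4 llSsAaWw=8 llSsAaww=8 llSsaaWw=4 llSsaaww=4 llssAAWw=2 llssAAww=2 llssAaWw=4 llssAaww=4 llssaaWw=2 llssaaww=2
LlssAaww hits 8/256; gcd=8; 8÷8/256÷8 = 1/32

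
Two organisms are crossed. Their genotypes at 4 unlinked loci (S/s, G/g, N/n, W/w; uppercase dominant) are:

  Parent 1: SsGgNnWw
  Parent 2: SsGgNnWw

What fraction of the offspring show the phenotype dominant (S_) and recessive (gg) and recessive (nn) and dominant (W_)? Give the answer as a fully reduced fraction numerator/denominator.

P(S_ gg nn W_) = 9/256

SsGgNnWw gametes: SGNW×1, SGNw×1, SGnW×1, SGnw×1, SgNW×1, SgNw×1, SgnW×1, Sgnw×1, sGNW×1, sGNw×1, sGnW×1, sGnw×1, sgNW×1, sgNw×1, sgnW×1, sgnw×1
SsGgNnWw gametes: SGNW×1, SGNw×1, SGnW×1, SGnw×1, SgNW×1, SgNw×1, SgnW×1, Sgnw×1, sGNW×1, sGNw×1, sGnW×1, sGnw×1, sgNW×1, sgNw×1, sgnW×1, sgnw×1
SsGgNnWw×SsGgNnWw grid (16·16=256): SSGGNNWW=1 SSGGNNWw=2 SSGGNNww=1 SSGGNnWW=2 SSGGNnWw=4 SSGGNnww=2 SSGGnnWW=1 SSGGnnWw=2 SSGGnnww=1 SSGgNNWW=2 SSGgNNWw=4 SSGgNNww=2 SSGgNnWW=4 SSGgNnWw=8 SSGgNnww=4 SSGgnnWW=2 SSGgnnWw=4 SSGgnnww=2 SSggNNWW=1 SSggNNWw=2 SSggNNww=1 SSggNnWW=2 SSggNnWw=4 SSggNnww=2 SSggnnWW=1 SSggnnWw=2 SSggnnww=1 SsGGNNWW=2 SsGGNNWw=4 SsGGNNww=2 SsGGNnWW=4 SsGGNnWw=8 SsGGNnww=4 SsGGnnWW=2 SsGGnnWw=4 SsGGnnww=2 SsGgNNWW=4 SsGgNNWw=8 SsGgNNww=4 SsGgNnWW=8 SsGgNnWw=16 SsGgNnww=8 SsGgnnWW=4 SsGgnnWw=8 SsGgnnww=4 SsggNNWW=2 SsggNNWw=4 SsggNNww=2 SsggNnWW=4 SsggNnWw=8 SsggNnww=4 SsggnnWW=2 SsggnnWw=4 Ssggnnww=2 ssGGNNWW=1 ssGGNNWw=2 ssGGNNww=1 ssGGNnWW=2 ssGGNnWw=4 ssGGNnww=2 ssGGnnWW=1 ssGGnnWw=2 ssGGnnww=1 ssGgNNWW=2 ssGgNNWw=4 ssGgNNww=2 ssGgNnWW=4 ssGgNnWw=8 ssGgNnww=4 ssGgnnWW=2 ssGgnnWw=4 ssGgnnww=2 ssggNNWW=1 ssggNNWw=2 ssggNNww=1 ssggNnWW=2 ssggNnWw=4 ssggNnww=2 ssggnnWW=1 ssggnnWw=2 ssggnnww=1
S_ gg nn W_ hits 9/256; gcd=1; 9÷1/256÷1 = 9/256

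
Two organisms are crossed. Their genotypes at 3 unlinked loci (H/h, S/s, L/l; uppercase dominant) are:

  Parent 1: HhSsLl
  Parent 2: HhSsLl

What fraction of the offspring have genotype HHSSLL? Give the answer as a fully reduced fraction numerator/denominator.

HhSsLl gametes: HSL×1, HSl×1, HsL×1, Hsl×1, hSL×1, hSl×1, hsL×1, hsl×1
HhSsLl gametes: HSL×1, HSl×1, HsL×1, Hsl×1, hSL×1, hSl×1, hsL×1, hsl×1
HhSsLl×HhSsLl grid (8·8=64): HHSSLL=1 HHSSLl=2 HHSSll=1 HHSsLL=2 HHSsLl=4 HHSsll=2 HHssLL=1 HHssLl=2 HHssll=1 HhSSLL=2 HhSSLl=4 HhSSll=2 HhSsLL=4 HhSsLl=8 HhSsll=4 HhssLL=2 HhssLl=4 Hhssll=2 hhSSLL=1 hhSSLl=2 hhSSll=1 hhSsLL=2 hhSsLl=4 hhSsll=2 hhssLL=1 hhssLl=2 hhssll=1
HHSSLL hits 1/64; gcd=1; 1÷1/64÷1 = 1/64

P(HHSSLL) = 1/64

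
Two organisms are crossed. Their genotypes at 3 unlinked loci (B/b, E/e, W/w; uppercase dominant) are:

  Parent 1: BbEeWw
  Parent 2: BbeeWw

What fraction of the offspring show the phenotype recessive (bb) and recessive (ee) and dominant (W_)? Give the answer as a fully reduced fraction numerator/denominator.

BbEeWw gametes: BEW×1, BEw×1, BeW×1, Bew×1, bEW×1, bEw×1, beW×1, bew×1
BbeeWw gametes: BeW×2, Bew×2, beW×2, bew×2
BbEeWw×BbeeWw grid (8·8=64): BBEeWW=2 BBEeWw=4 BBEeww=2 BBeeWW=2 BBeeWw=4 BBeeww=2 BbEeWW=4 BbEeWw=8 BbEeww=4 BbeeWW=4 BbeeWw=8 Bbeeww=4 bbEeWW=2 bbEeWw=4 bbEeww=2 bbeeWW=2 bbeeWw=4 bbeeww=2
bb ee W_ hits 6/64; gcd=2; 6÷2/64÷2 = 3/32

P(bb ee W_) = 3/32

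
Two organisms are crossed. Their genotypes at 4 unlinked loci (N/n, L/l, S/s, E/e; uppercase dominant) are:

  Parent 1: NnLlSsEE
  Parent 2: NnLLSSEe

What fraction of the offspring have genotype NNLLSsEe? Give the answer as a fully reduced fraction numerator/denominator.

NnLlSsEE gametes: NLSE×2, NLsE×2, NlSE×2, NlsE×2, nLSE×2, nLsE×2, nlSE×2, nlsE×2
NnLLSSEe gametes: NLSE×4, NLSe×4, nLSE×4, nLSe×4
NnLlSsEE×NnLLSSEe grid (16·16=256): NNLLSSEE=8 NNLLSSEe=8 NNLLSsEE=8 NNLLSsEe=8 NNLlSSEE=8 NNLlSSEe=8 NNLlSsEE=8 NNLlSsEe=8 NnLLSSEE=16 NnLLSSEe=16 NnLLSsEE=16 NnLLSsEe=16 NnLlSSEE=16 NnLlSSEe=16 NnLlSsEE=16 NnLlSsEe=16 nnLLSSEE=8 nnLLSSEe=8 nnLLSsEE=8 nnLLSsEe=8 nnLlSSEE=8 nnLlSSEe=8 nnLlSsEE=8 nnLlSsEe=8
NNLLSsEe hits 8/256; gcd=8; 8÷8/256÷8 = 1/32

P(NNLLSsEe) = 1/32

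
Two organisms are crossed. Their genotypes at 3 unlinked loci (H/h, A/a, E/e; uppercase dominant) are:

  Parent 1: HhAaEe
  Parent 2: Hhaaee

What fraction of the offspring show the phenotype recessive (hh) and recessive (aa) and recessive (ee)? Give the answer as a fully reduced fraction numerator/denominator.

HhAaEe gametes: HAE×1, HAe×1, HaE×1, Hae×1, hAE×1, hAe×1, haE×1, hae×1
Hhaaee gametes: Hae×4, hae×4
HhAaEe×Hhaaee grid (8·8=64): HHAaEe=4 HHAaee=4 HHaaEe=4 HHaaee=4 HhAaEe=8 HhAaee=8 HhaaEe=8 Hhaaee=8 hhAaEe=4 hhAaee=4 hhaaEe=4 hhaaee=4
hh aa ee hits 4/64; gcd=4; 4÷4/64÷4 = 1/16

P(hh aa ee) = 1/16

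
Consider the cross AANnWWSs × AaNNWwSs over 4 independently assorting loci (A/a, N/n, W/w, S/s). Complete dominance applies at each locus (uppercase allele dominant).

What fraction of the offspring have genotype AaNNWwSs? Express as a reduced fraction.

P(AaNNWwSs) = 1/16

AANnWWSs gametes: ANWS×4, ANWs×4, AnWS×4, AnWs×4
AaNNWwSs gametes: ANWS×2, ANWs×2, ANwS×2, ANws×2, aNWS×2, aNWs×2, aNwS×2, aNws×2
AANnWWSs×AaNNWwSs grid (16·16=256): AANNWWSS=8 AANNWWSs=16 AANNWWss=8 AANNWwSS=8 AANNWwSs=16 AANNWwss=8 AANnWWSS=8 AANnWWSs=16 AANnWWss=8 AANnWwSS=8 AANnWwSs=16 AANnWwss=8 AaNNWWSS=8 AaNNWWSs=16 AaNNWWss=8 AaNNWwSS=8 AaNNWwSs=16 AaNNWwss=8 AaNnWWSS=8 AaNnWWSs=16 AaNnWWss=8 AaNnWwSS=8 AaNnWwSs=16 AaNnWwss=8
AaNNWwSs hits 16/256; gcd=16; 16÷16/256÷16 = 1/16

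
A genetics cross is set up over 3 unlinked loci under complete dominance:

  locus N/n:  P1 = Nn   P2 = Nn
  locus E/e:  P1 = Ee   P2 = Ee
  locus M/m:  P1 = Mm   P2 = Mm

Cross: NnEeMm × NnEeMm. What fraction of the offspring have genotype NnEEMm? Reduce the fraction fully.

NnEeMm gametes: NEM×1, NEm×1, NeM×1, Nem×1, nEM×1, nEm×1, neM×1, nem×1
NnEeMm gametes: NEM×1, NEm×1, NeM×1, Nem×1, nEM×1, nEm×1, neM×1, nem×1
NnEeMm×NnEeMm grid (8·8=64): NNEEMM=1 NNEEMm=2 NNEEmm=1 NNEeMM=2 NNEeMm=4 NNEemm=2 NNeeMM=1 NNeeMm=2 NNeemm=1 NnEEMM=2 NnEEMm=4 NnEEmm=2 NnEeMM=4 NnEeMm=8 NnEemm=4 NneeMM=2 NneeMm=4 Nneemm=2 nnEEMM=1 nnEEMm=2 nnEEmm=1 nnEeMM=2 nnEeMm=4 nnEemm=2 nneeMM=1 nneeMm=2 nneemm=1
NnEEMm hits 4/64; gcd=4; 4÷4/64÷4 = 1/16

P(NnEEMm) = 1/16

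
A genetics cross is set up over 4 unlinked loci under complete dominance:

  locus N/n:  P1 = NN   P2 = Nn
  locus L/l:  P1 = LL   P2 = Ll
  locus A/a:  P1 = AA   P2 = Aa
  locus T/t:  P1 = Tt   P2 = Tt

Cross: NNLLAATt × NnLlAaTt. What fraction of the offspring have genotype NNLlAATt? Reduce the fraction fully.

NNLLAATt gametes: NLAT×8, NLAt×8
NnLlAaTt gametes: NLAT×1, NLAt×1, NLaT×1, NLat×1, NlAT×1, NlAt×1, NlaT×1, Nlat×1, nLAT×1, nLAt×1, nLaT×1, nLat×1, nlAT×1, nlAt×1, nlaT×1, nlat×1
NNLLAATt×NnLlAaTt grid (16·16=256): NNLLAATT=8 NNLLAATt=16 NNLLAAtt=8 NNLLAaTT=8 NNLLAaTt=16 NNLLAatt=8 NNLlAATT=8 NNLlAATt=16 NNLlAAtt=8 NNLlAaTT=8 NNLlAaTt=16 NNLlAatt=8 NnLLAATT=8 NnLLAATt=16 NnLLAAtt=8 NnLLAaTT=8 NnLLAaTt=16 NnLLAatt=8 NnLlAATT=8 NnLlAATt=16 NnLlAAtt=8 NnLlAaTT=8 NnLlAaTt=16 NnLlAatt=8
NNLlAATt hits 16/256; gcd=16; 16÷16/256÷16 = 1/16

P(NNLlAATt) = 1/16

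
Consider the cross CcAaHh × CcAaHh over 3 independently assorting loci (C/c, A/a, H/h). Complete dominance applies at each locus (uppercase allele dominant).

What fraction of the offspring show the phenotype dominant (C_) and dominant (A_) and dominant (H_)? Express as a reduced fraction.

P(C_ A_ H_) = 27/64

CcAaHh gametes: CAH×1, CAh×1, CaH×1, Cah×1, cAH×1, cAh×1, caH×1, cah×1
CcAaHh gametes: CAH×1, CAh×1, CaH×1, Cah×1, cAH×1, cAh×1, caH×1, cah×1
CcAaHh×CcAaHh grid (8·8=64): CCAAHH=1 CCAAHh=2 CCAAhh=1 CCAaHH=2 CCAaHh=4 CCAahh=2 CCaaHH=1 CCaaHh=2 CCaahh=1 CcAAHH=2 CcAAHh=4 CcAAhh=2 CcAaHH=4 CcAaHh=8 CcAahh=4 CcaaHH=2 CcaaHh=4 Ccaahh=2 ccAAHH=1 ccAAHh=2 ccAAhh=1 ccAaHH=2 ccAaHh=4 ccAahh=2 ccaaHH=1 ccaaHh=2 ccaahh=1
C_ A_ H_ hits 27/64; gcd=1; 27÷1/64÷1 = 27/64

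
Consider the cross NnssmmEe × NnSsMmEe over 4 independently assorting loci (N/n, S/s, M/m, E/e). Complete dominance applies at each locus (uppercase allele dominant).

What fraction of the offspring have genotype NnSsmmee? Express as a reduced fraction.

P(NnSsmmee) = 1/32

NnssmmEe gametes: NsmE×4, Nsme×4, nsmE×4, nsme×4
NnSsMmEe gametes: NSME×1, NSMe×1, NSmE×1, NSme×1, NsME×1, NsMe×1, NsmE×1, Nsme×1, nSME×1, nSMe×1, nSmE×1, nSme×1, nsME×1, nsMe×1, nsmE×1, nsme×1
NnssmmEe×NnSsMmEe grid (16·16=256): NNSsMmEE=4 NNSsMmEe=8 NNSsMmee=4 NNSsmmEE=4 NNSsmmEe=8 NNSsmmee=4 NNssMmEE=4 NNssMmEe=8 NNssMmee=4 NNssmmEE=4 NNssmmEe=8 NNssmmee=4 NnSsMmEE=8 NnSsMmEe=16 NnSsMmee=8 NnSsmmEE=8 NnSsmmEe=16 NnSsmmee=8 NnssMmEE=8 NnssMmEe=16 NnssMmee=8 NnssmmEE=8 NnssmmEe=16 Nnssmmee=8 nnSsMmEE=4 nnSsMmEe=8 nnSsMmee=4 nnSsmmEE=4 nnSsmmEe=8 nnSsmmee=4 nnssMmEE=4 nnssMmEe=8 nnssMmee=4 nnssmmEE=4 nnssmmEe=8 nnssmmee=4
NnSsmmee hits 8/256; gcd=8; 8÷8/256÷8 = 1/32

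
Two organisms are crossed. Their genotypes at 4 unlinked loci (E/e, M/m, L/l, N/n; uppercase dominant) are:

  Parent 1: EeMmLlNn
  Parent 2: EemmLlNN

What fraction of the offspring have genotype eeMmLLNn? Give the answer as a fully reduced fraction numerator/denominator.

EeMmLlNn gametes: EMLN×1, EMLn×1, EMlN×1, EMln×1, EmLN×1, EmLn×1, EmlN×1, Emln×1, eMLN×1, eMLn×1, eMlN×1, eMln×1, emLN×1, emLn×1, emlN×1, emln×1
EemmLlNN gametes: EmLN×4, EmlN×4, emLN×4, emlN×4
EeMmLlNn×EemmLlNN grid (16·16=256): EEMmLLNN=4 EEMmLLNn=4 EEMmLlNN=8 EEMmLlNn=8 EEMmllNN=4 EEMmllNn=4 EEmmLLNN=4 EEmmLLNn=4 EEmmLlNN=8 EEmmLlNn=8 EEmmllNN=4 EEmmllNn=4 EeMmLLNN=8 EeMmLLNn=8 EeMmLlNN=16 EeMmLlNn=16 EeMmllNN=8 EeMmllNn=8 EemmLLNN=8 EemmLLNn=8 EemmLlNN=16 EemmLlNn=16 EemmllNN=8 EemmllNn=8 eeMmLLNN=4 eeMmLLNn=4 eeMmLlNN=8 eeMmLlNn=8 eeMmllNN=4 eeMmllNn=4 eemmLLNN=4 eemmLLNn=4 eemmLlNN=8 eemmLlNn=8 eemmllNN=4 eemmllNn=4
eeMmLLNn hits 4/256; gcd=4; 4÷4/256÷4 = 1/64

P(eeMmLLNn) = 1/64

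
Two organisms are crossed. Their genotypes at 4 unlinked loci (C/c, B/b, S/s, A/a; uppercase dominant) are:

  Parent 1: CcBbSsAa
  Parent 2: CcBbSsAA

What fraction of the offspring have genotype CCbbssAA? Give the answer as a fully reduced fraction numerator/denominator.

CcBbSsAa gametes: CBSA×1, CBSa×1, CBsA×1, CBsa×1, CbSA×1, CbSa×1, CbsA×1, Cbsa×1, cBSA×1, cBSa×1, cBsA×1, cBsa×1, cbSA×1, cbSa×1, cbsA×1, cbsa×1
CcBbSsAA gametes: CBSA×2, CBsA×2, CbSA×2, CbsA×2, cBSA×2, cBsA×2, cbSA×2, cbsA×2
CcBbSsAa×CcBbSsAA grid (16·16=256): CCBBSSAA=2 CCBBSSAa=2 CCBBSsAA=4 CCBBSsAa=4 CCBBssAA=2 CCBBssAa=2 CCBbSSAA=4 CCBbSSAa=4 CCBbSsAA=8 CCBbSsAa=8 CCBbssAA=4 CCBbssAa=4 CCbbSSAA=2 CCbbSSAa=2 CCbbSsAA=4 CCbbSsAa=4 CCbbssAA=2 CCbbssAa=2 CcBBSSAA=4 CcBBSSAa=4 CcBBSsAA=8 CcBBSsAa=8 CcBBssAA=4 CcBBssAa=4 CcBbSSAA=8 CcBbSSAa=8 CcBbSsAA=16 CcBbSsAa=16 CcBbssAA=8 CcBbssAa=8 CcbbSSAA=4 CcbbSSAa=4 CcbbSsAA=8 CcbbSsAa=8 CcbbssAA=4 CcbbssAa=4 ccBBSSAA=2 ccBBSSAa=2 ccBBSsAA=4 ccBBSsAa=4 ccBBssAA=2 ccBBssAa=2 ccBbSSAA=4 ccBbSSAa=4 ccBbSsAA=8 ccBbSsAa=8 ccBbssAA=4 ccBbssAa=4 ccbbSSAA=2 ccbbSSAa=2 ccbbSsAA=4 ccbbSsAa=4 ccbbssAA=2 ccbbssAa=2
CCbbssAA hits 2/256; gcd=2; 2÷2/256÷2 = 1/128

P(CCbbssAA) = 1/128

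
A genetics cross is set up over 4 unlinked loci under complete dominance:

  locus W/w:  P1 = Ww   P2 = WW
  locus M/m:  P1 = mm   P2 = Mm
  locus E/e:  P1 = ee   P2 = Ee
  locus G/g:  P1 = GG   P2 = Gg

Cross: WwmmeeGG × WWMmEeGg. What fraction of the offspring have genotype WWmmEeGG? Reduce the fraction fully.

WwmmeeGG gametes: WmeG×8, wmeG×8
WWMmEeGg gametes: WMEG×2, WMEg×2, WMeG×2, WMeg×2, WmEG×2, WmEg×2, WmeG×2, Wmeg×2
WwmmeeGG×WWMmEeGg grid (16·16=256): WWMmEeGG=16 WWMmEeGg=16 WWMmeeGG=16 WWMmeeGg=16 WWmmEeGG=16 WWmmEeGg=16 WWmmeeGG=16 WWmmeeGg=16 WwMmEeGG=16 WwMmEeGg=16 WwMmeeGG=16 WwMmeeGg=16 WwmmEeGG=16 WwmmEeGg=16 WwmmeeGG=16 WwmmeeGg=16
WWmmEeGG hits 16/256; gcd=16; 16÷16/256÷16 = 1/16

P(WWmmEeGG) = 1/16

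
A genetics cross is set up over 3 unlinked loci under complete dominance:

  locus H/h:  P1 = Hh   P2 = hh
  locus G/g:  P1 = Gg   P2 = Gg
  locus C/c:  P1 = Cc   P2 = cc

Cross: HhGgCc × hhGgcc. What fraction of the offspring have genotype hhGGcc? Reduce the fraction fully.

P(hhGGcc) = 1/16

HhGgCc gametes: HGC×1, HGc×1, HgC×1, Hgc×1, hGC×1, hGc×1, hgC×1, hgc×1
hhGgcc gametes: hGc×4, hgc×4
HhGgCc×hhGgcc grid (8·8=64): HhGGCc=4 HhGGcc=4 HhGgCc=8 HhGgcc=8 HhggCc=4 Hhggcc=4 hhGGCc=4 hhGGcc=4 hhGgCc=8 hhGgcc=8 hhggCc=4 hhggcc=4
hhGGcc hits 4/64; gcd=4; 4÷4/64÷4 = 1/16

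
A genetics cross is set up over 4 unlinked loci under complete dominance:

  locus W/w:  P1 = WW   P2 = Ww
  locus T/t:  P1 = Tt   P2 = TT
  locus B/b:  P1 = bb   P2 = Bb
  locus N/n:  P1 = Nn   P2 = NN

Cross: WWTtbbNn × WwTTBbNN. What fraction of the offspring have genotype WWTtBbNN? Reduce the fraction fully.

P(WWTtBbNN) = 1/16

WWTtbbNn gametes: WTbN×4, WTbn×4, WtbN×4, Wtbn×4
WwTTBbNN gametes: WTBN×4, WTbN×4, wTBN×4, wTbN×4
WWTtbbNn×WwTTBbNN grid (16·16=256): WWTTBbNN=16 WWTTBbNn=16 WWTTbbNN=16 WWTTbbNn=16 WWTtBbNN=16 WWTtBbNn=16 WWTtbbNN=16 WWTtbbNn=16 WwTTBbNN=16 WwTTBbNn=16 WwTTbbNN=16 WwTTbbNn=16 WwTtBbNN=16 WwTtBbNn=16 WwTtbbNN=16 WwTtbbNn=16
WWTtBbNN hits 16/256; gcd=16; 16÷16/256÷16 = 1/16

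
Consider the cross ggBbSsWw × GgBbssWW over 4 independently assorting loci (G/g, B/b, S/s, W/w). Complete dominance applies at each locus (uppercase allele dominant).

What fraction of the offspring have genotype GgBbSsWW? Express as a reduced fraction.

P(GgBbSsWW) = 1/16

ggBbSsWw gametes: gBSW×2, gBSw×2, gBsW×2, gBsw×2, gbSW×2, gbSw×2, gbsW×2, gbsw×2
GgBbssWW gametes: GBsW×4, GbsW×4, gBsW×4, gbsW×4
ggBbSsWw×GgBbssWW grid (16·16=256): GgBBSsWW=8 GgBBSsWw=8 GgBBssWW=8 GgBBssWw=8 GgBbSsWW=16 GgBbSsWw=16 GgBbssWW=16 GgBbssWw=16 GgbbSsWW=8 GgbbSsWw=8 GgbbssWW=8 GgbbssWw=8 ggBBSsWW=8 ggBBSsWw=8 ggBBssWW=8 ggBBssWw=8 ggBbSsWW=16 ggBbSsWw=16 ggBbssWW=16 ggBbssWw=16 ggbbSsWW=8 ggbbSsWw=8 ggbbssWW=8 ggbbssWw=8
GgBbSsWW hits 16/256; gcd=16; 16÷16/256÷16 = 1/16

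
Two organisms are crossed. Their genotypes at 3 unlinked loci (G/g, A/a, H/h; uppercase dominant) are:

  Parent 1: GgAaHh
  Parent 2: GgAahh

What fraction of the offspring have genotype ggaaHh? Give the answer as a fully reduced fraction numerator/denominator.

GgAaHh gametes: GAH×1, GAh×1, GaH×1, Gah×1, gAH×1, gAh×1, gaH×1, gah×1
GgAahh gametes: GAh×2, Gah×2, gAh×2, gah×2
GgAaHh×GgAahh grid (8·8=64): GGAAHh=2 GGAAhh=2 GGAaHh=4 GGAahh=4 GGaaHh=2 GGaahh=2 GgAAHh=4 GgAAhh=4 GgAaHh=8 GgAahh=8 GgaaHh=4 Ggaahh=4 ggAAHh=2 ggAAhh=2 ggAaHh=4 ggAahh=4 ggaaHh=2 ggaahh=2
ggaaHh hits 2/64; gcd=2; 2÷2/64÷2 = 1/32

P(ggaaHh) = 1/32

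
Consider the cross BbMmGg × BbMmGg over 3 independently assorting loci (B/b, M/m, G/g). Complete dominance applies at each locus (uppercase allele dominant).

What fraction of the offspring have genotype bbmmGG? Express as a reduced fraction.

BbMmGg gametes: BMG×1, BMg×1, BmG×1, Bmg×1, bMG×1, bMg×1, bmG×1, bmg×1
BbMmGg gametes: BMG×1, BMg×1, BmG×1, Bmg×1, bMG×1, bMg×1, bmG×1, bmg×1
BbMmGg×BbMmGg grid (8·8=64): BBMMGG=1 BBMMGg=2 BBMMgg=1 BBMmGG=2 BBMmGg=4 BBMmgg=2 BBmmGG=1 BBmmGg=2 BBmmgg=1 BbMMGG=2 BbMMGg=4 BbMMgg=2 BbMmGG=4 BbMmGg=8 BbMmgg=4 BbmmGG=2 BbmmGg=4 Bbmmgg=2 bbMMGG=1 bbMMGg=2 bbMMgg=1 bbMmGG=2 bbMmGg=4 bbMmgg=2 bbmmGG=1 bbmmGg=2 bbmmgg=1
bbmmGG hits 1/64; gcd=1; 1÷1/64÷1 = 1/64

P(bbmmGG) = 1/64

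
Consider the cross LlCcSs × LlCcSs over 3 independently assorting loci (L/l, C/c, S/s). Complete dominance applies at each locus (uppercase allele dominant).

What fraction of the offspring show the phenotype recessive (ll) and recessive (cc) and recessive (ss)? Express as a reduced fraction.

P(ll cc ss) = 1/64

LlCcSs gametes: LCS×1, LCs×1, LcS×1, Lcs×1, lCS×1, lCs×1, lcS×1, lcs×1
LlCcSs gametes: LCS×1, LCs×1, LcS×1, Lcs×1, lCS×1, lCs×1, lcS×1, lcs×1
LlCcSs×LlCcSs grid (8·8=64): LLCCSS=1 LLCCSs=2 LLCCss=1 LLCcSS=2 LLCcSs=4 LLCcss=2 LLccSS=1 LLccSs=2 LLccss=1 LlCCSS=2 LlCCSs=4 LlCCss=2 LlCcSS=4 LlCcSs=8 LlCcss=4 LlccSS=2 LlccSs=4 Llccss=2 llCCSS=1 llCCSs=2 llCCss=1 llCcSS=2 llCcSs=4 llCcss=2 llccSS=1 llccSs=2 llccss=1
ll cc ss hits 1/64; gcd=1; 1÷1/64÷1 = 1/64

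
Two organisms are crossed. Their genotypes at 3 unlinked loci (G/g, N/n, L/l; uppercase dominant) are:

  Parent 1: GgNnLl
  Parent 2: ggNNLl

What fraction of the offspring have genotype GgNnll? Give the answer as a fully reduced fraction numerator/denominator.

P(GgNnll) = 1/16

GgNnLl gametes: GNL×1, GNl×1, GnL×1, Gnl×1, gNL×1, gNl×1, gnL×1, gnl×1
ggNNLl gametes: gNL×4, gNl×4
GgNnLl×ggNNLl grid (8·8=64): GgNNLL=4 GgNNLl=8 GgNNll=4 GgNnLL=4 GgNnLl=8 GgNnll=4 ggNNLL=4 ggNNLl=8 ggNNll=4 ggNnLL=4 ggNnLl=8 ggNnll=4
GgNnll hits 4/64; gcd=4; 4÷4/64÷4 = 1/16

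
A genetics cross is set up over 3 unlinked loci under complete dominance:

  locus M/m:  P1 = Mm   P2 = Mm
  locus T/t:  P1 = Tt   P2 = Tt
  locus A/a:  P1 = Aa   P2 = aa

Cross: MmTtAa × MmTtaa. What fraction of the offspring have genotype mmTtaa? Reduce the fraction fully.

P(mmTtaa) = 1/16

MmTtAa gametes: MTA×1, MTa×1, MtA×1, Mta×1, mTA×1, mTa×1, mtA×1, mta×1
MmTtaa gametes: MTa×2, Mta×2, mTa×2, mta×2
MmTtAa×MmTtaa grid (8·8=64): MMTTAa=2 MMTTaa=2 MMTtAa=4 MMTtaa=4 MMttAa=2 MMttaa=2 MmTTAa=4 MmTTaa=4 MmTtAa=8 MmTtaa=8 MmttAa=4 Mmttaa=4 mmTTAa=2 mmTTaa=2 mmTtAa=4 mmTtaa=4 mmttAa=2 mmttaa=2
mmTtaa hits 4/64; gcd=4; 4÷4/64÷4 = 1/16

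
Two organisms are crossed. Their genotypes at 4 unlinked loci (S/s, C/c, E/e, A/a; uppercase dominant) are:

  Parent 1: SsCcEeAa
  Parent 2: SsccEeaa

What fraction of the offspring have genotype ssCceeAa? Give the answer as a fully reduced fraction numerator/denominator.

SsCcEeAa gametes: SCEA×1, SCEa×1, SCeA×1, SCea×1, ScEA×1, ScEa×1, SceA×1, Scea×1, sCEA×1, sCEa×1, sCeA×1, sCea×1, scEA×1, scEa×1, sceA×1, scea×1
SsccEeaa gametes: ScEa×4, Scea×4, scEa×4, scea×4
SsCcEeAa×SsccEeaa grid (16·16=256): SSCcEEAa=4 SSCcEEaa=4 SSCcEeAa=8 SSCcEeaa=8 SSCceeAa=4 SSCceeaa=4 SSccEEAa=4 SSccEEaa=4 SSccEeAa=8 SSccEeaa=8 SScceeAa=4 SScceeaa=4 SsCcEEAa=8 SsCcEEaa=8 SsCcEeAa=16 SsCcEeaa=16 SsCceeAa=8 SsCceeaa=8 SsccEEAa=8 SsccEEaa=8 SsccEeAa=16 SsccEeaa=16 SscceeAa=8 Sscceeaa=8 ssCcEEAa=4 ssCcEEaa=4 ssCcEeAa=8 ssCcEeaa=8 ssCceeAa=4 ssCceeaa=4 ssccEEAa=4 ssccEEaa=4 ssccEeAa=8 ssccEeaa=8 sscceeAa=4 sscceeaa=4
ssCceeAa hits 4/256; gcd=4; 4÷4/256÷4 = 1/64

P(ssCceeAa) = 1/64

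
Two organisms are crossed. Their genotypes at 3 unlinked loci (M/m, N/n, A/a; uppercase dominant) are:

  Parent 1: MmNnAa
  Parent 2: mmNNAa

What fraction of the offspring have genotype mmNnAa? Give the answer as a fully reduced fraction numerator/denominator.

MmNnAa gametes: MNA×1, MNa×1, MnA×1, Mna×1, mNA×1, mNa×1, mnA×1, mna×1
mmNNAa gametes: mNA×4, mNa×4
MmNnAa×mmNNAa grid (8·8=64): MmNNAA=4 MmNNAa=8 MmNNaa=4 MmNnAA=4 MmNnAa=8 MmNnaa=4 mmNNAA=4 mmNNAa=8 mmNNaa=4 mmNnAA=4 mmNnAa=8 mmNnaa=4
mmNnAa hits 8/64; gcd=8; 8÷8/64÷8 = 1/8

P(mmNnAa) = 1/8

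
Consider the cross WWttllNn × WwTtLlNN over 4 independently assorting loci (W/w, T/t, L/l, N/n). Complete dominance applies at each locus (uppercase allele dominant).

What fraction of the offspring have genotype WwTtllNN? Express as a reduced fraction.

WWttllNn gametes: WtlN×8, Wtln×8
WwTtLlNN gametes: WTLN×2, WTlN×2, WtLN×2, WtlN×2, wTLN×2, wTlN×2, wtLN×2, wtlN×2
WWttllNn×WwTtLlNN grid (16·16=256): WWTtLlNN=16 WWTtLlNn=16 WWTtllNN=16 WWTtllNn=16 WWttLlNN=16 WWttLlNn=16 WWttllNN=16 WWttllNn=16 WwTtLlNN=16 WwTtLlNn=16 WwTtllNN=16 WwTtllNn=16 WwttLlNN=16 WwttLlNn=16 WwttllNN=16 WwttllNn=16
WwTtllNN hits 16/256; gcd=16; 16÷16/256÷16 = 1/16

P(WwTtllNN) = 1/16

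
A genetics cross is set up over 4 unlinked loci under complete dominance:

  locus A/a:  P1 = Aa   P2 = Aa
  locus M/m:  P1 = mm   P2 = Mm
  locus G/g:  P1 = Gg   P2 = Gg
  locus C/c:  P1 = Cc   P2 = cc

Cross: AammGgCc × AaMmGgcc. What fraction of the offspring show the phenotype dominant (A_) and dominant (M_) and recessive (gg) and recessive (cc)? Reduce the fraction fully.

AammGgCc gametes: AmGC×2, AmGc×2, AmgC×2, Amgc×2, amGC×2, amGc×2, amgC×2, amgc×2
AaMmGgcc gametes: AMGc×2, AMgc×2, AmGc×2, Amgc×2, aMGc×2, aMgc×2, amGc×2, amgc×2
AammGgCc×AaMmGgcc grid (16·16=256): AAMmGGCc=4 AAMmGGcc=4 AAMmGgCc=8 AAMmGgcc=8 AAMmggCc=4 AAMmggcc=4 AAmmGGCc=4 AAmmGGcc=4 AAmmGgCc=8 AAmmGgcc=8 AAmmggCc=4 AAmmggcc=4 AaMmGGCc=8 AaMmGGcc=8 AaMmGgCc=16 AaMmGgcc=16 AaMmggCc=8 AaMmggcc=8 AammGGCc=8 AammGGcc=8 AammGgCc=16 AammGgcc=16 AammggCc=8 Aammggcc=8 aaMmGGCc=4 aaMmGGcc=4 aaMmGgCc=8 aaMmGgcc=8 aaMmggCc=4 aaMmggcc=4 aammGGCc=4 aammGGcc=4 aammGgCc=8 aammGgcc=8 aammggCc=4 aammggcc=4
A_ M_ gg cc hits 12/256; gcd=4; 12÷4/256÷4 = 3/64

P(A_ M_ gg cc) = 3/64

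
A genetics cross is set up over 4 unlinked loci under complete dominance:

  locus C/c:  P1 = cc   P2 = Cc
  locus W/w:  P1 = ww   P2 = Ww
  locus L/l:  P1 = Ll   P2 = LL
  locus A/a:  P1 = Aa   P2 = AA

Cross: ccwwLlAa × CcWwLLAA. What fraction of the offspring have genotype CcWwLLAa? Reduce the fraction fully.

P(CcWwLLAa) = 1/16

ccwwLlAa gametes: cwLA×4, cwLa×4, cwlA×4, cwla×4
CcWwLLAA gametes: CWLA×4, CwLA×4, cWLA×4, cwLA×4
ccwwLlAa×CcWwLLAA grid (16·16=256): CcWwLLAA=16 CcWwLLAa=16 CcWwLlAA=16 CcWwLlAa=16 CcwwLLAA=16 CcwwLLAa=16 CcwwLlAA=16 CcwwLlAa=16 ccWwLLAA=16 ccWwLLAa=16 ccWwLlAA=16 ccWwLlAa=16 ccwwLLAA=16 ccwwLLAa=16 ccwwLlAA=16 ccwwLlAa=16
CcWwLLAa hits 16/256; gcd=16; 16÷16/256÷16 = 1/16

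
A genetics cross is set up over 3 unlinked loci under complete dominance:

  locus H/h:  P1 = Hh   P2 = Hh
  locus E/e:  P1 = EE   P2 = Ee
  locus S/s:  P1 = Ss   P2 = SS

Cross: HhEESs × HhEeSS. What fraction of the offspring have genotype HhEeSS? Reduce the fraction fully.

P(HhEeSS) = 1/8

HhEESs gametes: HES×2, HEs×2, hES×2, hEs×2
HhEeSS gametes: HES×2, HeS×2, hES×2, heS×2
HhEESs×HhEeSS grid (8·8=64): HHEESS=4 HHEESs=4 HHEeSS=4 HHEeSs=4 HhEESS=8 HhEESs=8 HhEeSS=8 HhEeSs=8 hhEESS=4 hhEESs=4 hhEeSS=4 hhEeSs=4
HhEeSS hits 8/64; gcd=8; 8÷8/64÷8 = 1/8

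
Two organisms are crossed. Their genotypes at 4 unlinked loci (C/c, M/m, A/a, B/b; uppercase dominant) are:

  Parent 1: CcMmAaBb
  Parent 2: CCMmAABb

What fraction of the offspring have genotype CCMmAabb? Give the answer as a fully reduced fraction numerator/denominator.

CcMmAaBb gametes: CMAB×1, CMAb×1, CMaB×1, CMab×1, CmAB×1, CmAb×1, CmaB×1, Cmab×1, cMAB×1, cMAb×1, cMaB×1, cMab×1, cmAB×1, cmAb×1, cmaB×1, cmab×1
CCMmAABb gametes: CMAB×4, CMAb×4, CmAB×4, CmAb×4
CcMmAaBb×CCMmAABb grid (16·16=256): CCMMAABB=4 CCMMAABb=8 CCMMAAbb=4 CCMMAaBB=4 CCMMAaBb=8 CCMMAabb=4 CCMmAABB=8 CCMmAABb=16 CCMmAAbb=8 CCMmAaBB=8 CCMmAaBb=16 CCMmAabb=8 CCmmAABB=4 CCmmAABb=8 CCmmAAbb=4 CCmmAaBB=4 CCmmAaBb=8 CCmmAabb=4 CcMMAABB=4 CcMMAABb=8 CcMMAAbb=4 CcMMAaBB=4 CcMMAaBb=8 CcMMAabb=4 CcMmAABB=8 CcMmAABb=16 CcMmAAbb=8 CcMmAaBB=8 CcMmAaBb=16 CcMmAabb=8 CcmmAABB=4 CcmmAABb=8 CcmmAAbb=4 CcmmAaBB=4 CcmmAaBb=8 CcmmAabb=4
CCMmAabb hits 8/256; gcd=8; 8÷8/256÷8 = 1/32

P(CCMmAabb) = 1/32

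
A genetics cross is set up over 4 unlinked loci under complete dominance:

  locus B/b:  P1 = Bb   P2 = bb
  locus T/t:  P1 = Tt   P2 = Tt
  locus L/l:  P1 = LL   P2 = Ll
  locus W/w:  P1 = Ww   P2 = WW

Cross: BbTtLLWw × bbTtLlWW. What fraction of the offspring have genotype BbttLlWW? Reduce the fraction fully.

BbTtLLWw gametes: BTLW×2, BTLw×2, BtLW×2, BtLw×2, bTLW×2, bTLw×2, btLW×2, btLw×2
bbTtLlWW gametes: bTLW×4, bTlW×4, btLW×4, btlW×4
BbTtLLWw×bbTtLlWW grid (16·16=256): BbTTLLWW=8 BbTTLLWw=8 BbTTLlWW=8 BbTTLlWw=8 BbTtLLWW=16 BbTtLLWw=16 BbTtLlWW=16 BbTtLlWw=16 BbttLLWW=8 BbttLLWw=8 BbttLlWW=8 BbttLlWw=8 bbTTLLWW=8 bbTTLLWw=8 bbTTLlWW=8 bbTTLlWw=8 bbTtLLWW=16 bbTtLLWw=16 bbTtLlWW=16 bbTtLlWw=16 bbttLLWW=8 bbttLLWw=8 bbttLlWW=8 bbttLlWw=8
BbttLlWW hits 8/256; gcd=8; 8÷8/256÷8 = 1/32

P(BbttLlWW) = 1/32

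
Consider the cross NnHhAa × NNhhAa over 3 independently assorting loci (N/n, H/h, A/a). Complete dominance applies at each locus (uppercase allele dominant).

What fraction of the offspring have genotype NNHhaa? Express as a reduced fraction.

NnHhAa gametes: NHA×1, NHa×1, NhA×1, Nha×1, nHA×1, nHa×1, nhA×1, nha×1
NNhhAa gametes: NhA×4, Nha×4
NnHhAa×NNhhAa grid (8·8=64): NNHhAA=4 NNHhAa=8 NNHhaa=4 NNhhAA=4 NNhhAa=8 NNhhaa=4 NnHhAA=4 NnHhAa=8 NnHhaa=4 NnhhAA=4 NnhhAa=8 Nnhhaa=4
NNHhaa hits 4/64; gcd=4; 4÷4/64÷4 = 1/16

P(NNHhaa) = 1/16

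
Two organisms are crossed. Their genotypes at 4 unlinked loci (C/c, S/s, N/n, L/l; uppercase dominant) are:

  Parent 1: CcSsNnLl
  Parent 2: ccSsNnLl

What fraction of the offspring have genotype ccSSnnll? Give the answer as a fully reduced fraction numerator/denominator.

CcSsNnLl gametes: CSNL×1, CSNl×1, CSnL×1, CSnl×1, CsNL×1, CsNl×1, CsnL×1, Csnl×1, cSNL×1, cSNl×1, cSnL×1, cSnl×1, csNL×1, csNl×1, csnL×1, csnl×1
ccSsNnLl gametes: cSNL×2, cSNl×2, cSnL×2, cSnl×2, csNL×2, csNl×2, csnL×2, csnl×2
CcSsNnLl×ccSsNnLl grid (16·16=256): CcSSNNLL=2 CcSSNNLl=4 CcSSNNll=2 CcSSNnLL=4 CcSSNnLl=8 CcSSNnll=4 CcSSnnLL=2 CcSSnnLl=4 CcSSnnll=2 CcSsNNLL=4 CcSsNNLl=8 CcSsNNll=4 CcSsNnLL=8 CcSsNnLl=16 CcSsNnll=8 CcSsnnLL=4 CcSsnnLl=8 CcSsnnll=4 CcssNNLL=2 CcssNNLl=4 CcssNNll=2 CcssNnLL=4 CcssNnLl=8 CcssNnll=4 CcssnnLL=2 CcssnnLl=4 Ccssnnll=2 ccSSNNLL=2 ccSSNNLl=4 ccSSNNll=2 ccSSNnLL=4 ccSSNnLl=8 ccSSNnll=4 ccSSnnLL=2 ccSSnnLl=4 ccSSnnll=2 ccSsNNLL=4 ccSsNNLl=8 ccSsNNll=4 ccSsNnLL=8 ccSsNnLl=16 ccSsNnll=8 ccSsnnLL=4 ccSsnnLl=8 ccSsnnll=4 ccssNNLL=2 ccssNNLl=4 ccssNNll=2 ccssNnLL=4 ccssNnLl=8 ccssNnll=4 ccssnnLL=2 ccssnnLl=4 ccssnnll=2
ccSSnnll hits 2/256; gcd=2; 2÷2/256÷2 = 1/128

P(ccSSnnll) = 1/128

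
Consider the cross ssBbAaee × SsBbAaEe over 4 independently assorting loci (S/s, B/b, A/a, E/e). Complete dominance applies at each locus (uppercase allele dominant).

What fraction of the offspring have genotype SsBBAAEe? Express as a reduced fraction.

ssBbAaee gametes: sBAe×4, sBae×4, sbAe×4, sbae×4
SsBbAaEe gametes: SBAE×1, SBAe×1, SBaE×1, SBae×1, SbAE×1, SbAe×1, SbaE×1, Sbae×1, sBAE×1, sBAe×1, sBaE×1, sBae×1, sbAE×1, sbAe×1, sbaE×1, sbae×1
ssBbAaee×SsBbAaEe grid (16·16=256): SsBBAAEe=4 SsBBAAee=4 SsBBAaEe=8 SsBBAaee=8 SsBBaaEe=4 SsBBaaee=4 SsBbAAEe=8 SsBbAAee=8 SsBbAaEe=16 SsBbAaee=16 SsBbaaEe=8 SsBbaaee=8 SsbbAAEe=4 SsbbAAee=4 SsbbAaEe=8 SsbbAaee=8 SsbbaaEe=4 Ssbbaaee=4 ssBBAAEe=4 ssBBAAee=4 ssBBAaEe=8 ssBBAaee=8 ssBBaaEe=4 ssBBaaee=4 ssBbAAEe=8 ssBbAAee=8 ssBbAaEe=16 ssBbAaee=16 ssBbaaEe=8 ssBbaaee=8 ssbbAAEe=4 ssbbAAee=4 ssbbAaEe=8 ssbbAaee=8 ssbbaaEe=4 ssbbaaee=4
SsBBAAEe hits 4/256; gcd=4; 4÷4/256÷4 = 1/64

P(SsBBAAEe) = 1/64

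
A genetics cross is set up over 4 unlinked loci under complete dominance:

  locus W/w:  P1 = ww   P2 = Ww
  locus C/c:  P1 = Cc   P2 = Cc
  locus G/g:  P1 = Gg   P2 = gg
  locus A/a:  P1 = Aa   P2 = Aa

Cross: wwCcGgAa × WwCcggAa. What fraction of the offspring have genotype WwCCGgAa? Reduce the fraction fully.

wwCcGgAa gametes: wCGA×2, wCGa×2, wCgA×2, wCga×2, wcGA×2, wcGa×2, wcgA×2, wcga×2
WwCcggAa gametes: WCgA×2, WCga×2, WcgA×2, Wcga×2, wCgA×2, wCga×2, wcgA×2, wcga×2
wwCcGgAa×WwCcggAa grid (16·16=256): WwCCGgAA=4 WwCCGgAa=8 WwCCGgaa=4 WwCCggAA=4 WwCCggAa=8 WwCCggaa=4 WwCcGgAA=8 WwCcGgAa=16 WwCcGgaa=8 WwCcggAA=8 WwCcggAa=16 WwCcggaa=8 WwccGgAA=4 WwccGgAa=8 WwccGgaa=4 WwccggAA=4 WwccggAa=8 Wwccggaa=4 wwCCGgAA=4 wwCCGgAa=8 wwCCGgaa=4 wwCCggAA=4 wwCCggAa=8 wwCCggaa=4 wwCcGgAA=8 wwCcGgAa=16 wwCcGgaa=8 wwCcggAA=8 wwCcggAa=16 wwCcggaa=8 wwccGgAA=4 wwccGgAa=8 wwccGgaa=4 wwccggAA=4 wwccggAa=8 wwccggaa=4
WwCCGgAa hits 8/256; gcd=8; 8÷8/256÷8 = 1/32

P(WwCCGgAa) = 1/32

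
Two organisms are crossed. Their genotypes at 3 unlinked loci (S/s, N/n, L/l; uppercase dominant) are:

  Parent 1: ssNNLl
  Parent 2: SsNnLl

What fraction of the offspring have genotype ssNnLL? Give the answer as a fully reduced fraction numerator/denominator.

P(ssNnLL) = 1/16

ssNNLl gametes: sNL×4, sNl×4
SsNnLl gametes: SNL×1, SNl×1, SnL×1, Snl×1, sNL×1, sNl×1, snL×1, snl×1
ssNNLl×SsNnLl grid (8·8=64): SsNNLL=4 SsNNLl=8 SsNNll=4 SsNnLL=4 SsNnLl=8 SsNnll=4 ssNNLL=4 ssNNLl=8 ssNNll=4 ssNnLL=4 ssNnLl=8 ssNnll=4
ssNnLL hits 4/64; gcd=4; 4÷4/64÷4 = 1/16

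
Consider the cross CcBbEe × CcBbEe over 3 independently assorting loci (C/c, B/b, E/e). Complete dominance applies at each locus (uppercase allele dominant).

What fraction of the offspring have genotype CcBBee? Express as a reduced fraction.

P(CcBBee) = 1/32

CcBbEe gametes: CBE×1, CBe×1, CbE×1, Cbe×1, cBE×1, cBe×1, cbE×1, cbe×1
CcBbEe gametes: CBE×1, CBe×1, CbE×1, Cbe×1, cBE×1, cBe×1, cbE×1, cbe×1
CcBbEe×CcBbEe grid (8·8=64): CCBBEE=1 CCBBEe=2 CCBBee=1 CCBbEE=2 CCBbEe=4 CCBbee=2 CCbbEE=1 CCbbEe=2 CCbbee=1 CcBBEE=2 CcBBEe=4 CcBBee=2 CcBbEE=4 CcBbEe=8 CcBbee=4 CcbbEE=2 CcbbEe=4 Ccbbee=2 ccBBEE=1 ccBBEe=2 ccBBee=1 ccBbEE=2 ccBbEe=4 ccBbee=2 ccbbEE=1 ccbbEe=2 ccbbee=1
CcBBee hits 2/64; gcd=2; 2÷2/64÷2 = 1/32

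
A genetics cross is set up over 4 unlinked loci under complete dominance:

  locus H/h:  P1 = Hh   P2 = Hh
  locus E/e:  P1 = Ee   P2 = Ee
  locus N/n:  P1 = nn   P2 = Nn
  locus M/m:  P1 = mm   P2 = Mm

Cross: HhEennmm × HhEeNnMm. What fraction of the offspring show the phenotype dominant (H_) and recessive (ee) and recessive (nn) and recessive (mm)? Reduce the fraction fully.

P(H_ ee nn mm) = 3/64

HhEennmm gametes: HEnm×4, Henm×4, hEnm×4, henm×4
HhEeNnMm gametes: HENM×1, HENm×1, HEnM×1, HEnm×1, HeNM×1, HeNm×1, HenM×1, Henm×1, hENM×1, hENm×1, hEnM×1, hEnm×1, heNM×1, heNm×1, henM×1, henm×1
HhEennmm×HhEeNnMm grid (16·16=256): HHEENnMm=4 HHEENnmm=4 HHEEnnMm=4 HHEEnnmm=4 HHEeNnMm=8 HHEeNnmm=8 HHEennMm=8 HHEennmm=8 HHeeNnMm=4 HHeeNnmm=4 HHeennMm=4 HHeennmm=4 HhEENnMm=8 HhEENnmm=8 HhEEnnMm=8 HhEEnnmm=8 HhEeNnMm=16 HhEeNnmm=16 HhEennMm=16 HhEennmm=16 HheeNnMm=8 HheeNnmm=8 HheennMm=8 Hheennmm=8 hhEENnMm=4 hhEENnmm=4 hhEEnnMm=4 hhEEnnmm=4 hhEeNnMm=8 hhEeNnmm=8 hhEennMm=8 hhEennmm=8 hheeNnMm=4 hheeNnmm=4 hheennMm=4 hheennmm=4
H_ ee nn mm hits 12/256; gcd=4; 12÷4/256÷4 = 3/64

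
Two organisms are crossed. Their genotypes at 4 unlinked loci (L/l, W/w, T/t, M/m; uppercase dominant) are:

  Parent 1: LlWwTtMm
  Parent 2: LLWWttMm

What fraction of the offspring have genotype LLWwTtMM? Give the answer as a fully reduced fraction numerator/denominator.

P(LLWwTtMM) = 1/32

LlWwTtMm gametes: LWTM×1, LWTm×1, LWtM×1, LWtm×1, LwTM×1, LwTm×1, LwtM×1, Lwtm×1, lWTM×1, lWTm×1, lWtM×1, lWtm×1, lwTM×1, lwTm×1, lwtM×1, lwtm×1
LLWWttMm gametes: LWtM×8, LWtm×8
LlWwTtMm×LLWWttMm grid (16·16=256): LLWWTtMM=8 LLWWTtMm=16 LLWWTtmm=8 LLWWttMM=8 LLWWttMm=16 LLWWttmm=8 LLWwTtMM=8 LLWwTtMm=16 LLWwTtmm=8 LLWwttMM=8 LLWwttMm=16 LLWwttmm=8 LlWWTtMM=8 LlWWTtMm=16 LlWWTtmm=8 LlWWttMM=8 LlWWttMm=16 LlWWttmm=8 LlWwTtMM=8 LlWwTtMm=16 LlWwTtmm=8 LlWwttMM=8 LlWwttMm=16 LlWwttmm=8
LLWwTtMM hits 8/256; gcd=8; 8÷8/256÷8 = 1/32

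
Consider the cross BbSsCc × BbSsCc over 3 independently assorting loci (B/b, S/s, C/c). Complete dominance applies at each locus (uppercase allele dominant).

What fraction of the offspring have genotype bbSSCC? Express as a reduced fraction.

P(bbSSCC) = 1/64

BbSsCc gametes: BSC×1, BSc×1, BsC×1, Bsc×1, bSC×1, bSc×1, bsC×1, bsc×1
BbSsCc gametes: BSC×1, BSc×1, BsC×1, Bsc×1, bSC×1, bSc×1, bsC×1, bsc×1
BbSsCc×BbSsCc grid (8·8=64): BBSSCC=1 BBSSCc=2 BBSScc=1 BBSsCC=2 BBSsCc=4 BBSscc=2 BBssCC=1 BBssCc=2 BBsscc=1 BbSSCC=2 BbSSCc=4 BbSScc=2 BbSsCC=4 BbSsCc=8 BbSscc=4 BbssCC=2 BbssCc=4 Bbsscc=2 bbSSCC=1 bbSSCc=2 bbSScc=1 bbSsCC=2 bbSsCc=4 bbSscc=2 bbssCC=1 bbssCc=2 bbsscc=1
bbSSCC hits 1/64; gcd=1; 1÷1/64÷1 = 1/64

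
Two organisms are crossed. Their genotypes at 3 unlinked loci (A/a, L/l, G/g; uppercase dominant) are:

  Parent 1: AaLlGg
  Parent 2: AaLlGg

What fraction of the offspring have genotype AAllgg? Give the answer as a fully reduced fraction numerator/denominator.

P(AAllgg) = 1/64

AaLlGg gametes: ALG×1, ALg×1, AlG×1, Alg×1, aLG×1, aLg×1, alG×1, alg×1
AaLlGg gametes: ALG×1, ALg×1, AlG×1, Alg×1, aLG×1, aLg×1, alG×1, alg×1
AaLlGg×AaLlGg grid (8·8=64): AALLGG=1 AALLGg=2 AALLgg=1 AALlGG=2 AALlGg=4 AALlgg=2 AAllGG=1 AAllGg=2 AAllgg=1 AaLLGG=2 AaLLGg=4 AaLLgg=2 AaLlGG=4 AaLlGg=8 AaLlgg=4 AallGG=2 AallGg=4 Aallgg=2 aaLLGG=1 aaLLGg=2 aaLLgg=1 aaLlGG=2 aaLlGg=4 aaLlgg=2 aallGG=1 aallGg=2 aallgg=1
AAllgg hits 1/64; gcd=1; 1÷1/64÷1 = 1/64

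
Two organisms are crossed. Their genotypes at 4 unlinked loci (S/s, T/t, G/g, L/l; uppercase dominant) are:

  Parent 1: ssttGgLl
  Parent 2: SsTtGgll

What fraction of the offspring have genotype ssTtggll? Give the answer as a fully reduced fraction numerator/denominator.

ssttGgLl gametes: stGL×4, stGl×4, stgL×4, stgl×4
SsTtGgll gametes: STGl×2, STgl×2, StGl×2, Stgl×2, sTGl×2, sTgl×2, stGl×2, stgl×2
ssttGgLl×SsTtGgll grid (16·16=256): SsTtGGLl=8 SsTtGGll=8 SsTtGgLl=16 SsTtGgll=16 SsTtggLl=8 SsTtggll=8 SsttGGLl=8 SsttGGll=8 SsttGgLl=16 SsttGgll=16 SsttggLl=8 Ssttggll=8 ssTtGGLl=8 ssTtGGll=8 ssTtGgLl=16 ssTtGgll=16 ssTtggLl=8 ssTtggll=8 ssttGGLl=8 ssttGGll=8 ssttGgLl=16 ssttGgll=16 ssttggLl=8 ssttggll=8
ssTtggll hits 8/256; gcd=8; 8÷8/256÷8 = 1/32

P(ssTtggll) = 1/32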